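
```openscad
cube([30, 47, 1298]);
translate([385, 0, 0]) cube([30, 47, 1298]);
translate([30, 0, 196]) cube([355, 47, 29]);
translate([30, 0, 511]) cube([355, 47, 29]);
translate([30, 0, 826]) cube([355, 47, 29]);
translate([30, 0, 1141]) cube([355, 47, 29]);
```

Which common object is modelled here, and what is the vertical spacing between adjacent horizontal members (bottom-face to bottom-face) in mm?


A ladder. The rung spacing is 315 mm.

Two tall 30×47 posts with 4 short bars between them — a ladder. Adjacent rungs sit at z = 196 and z = 511, so the spacing is 511 − 196 = 315 mm.


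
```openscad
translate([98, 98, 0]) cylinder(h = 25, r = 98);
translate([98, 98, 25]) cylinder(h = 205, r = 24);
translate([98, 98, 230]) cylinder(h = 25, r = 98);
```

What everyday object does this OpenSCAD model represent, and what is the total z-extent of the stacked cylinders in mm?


A spool. The overall height is 255 mm.

Three coaxial cylinders, large–small–large — a spool. Two 25 mm flanges and a 205 mm core give 25 + 205 + 25 = 255 mm.


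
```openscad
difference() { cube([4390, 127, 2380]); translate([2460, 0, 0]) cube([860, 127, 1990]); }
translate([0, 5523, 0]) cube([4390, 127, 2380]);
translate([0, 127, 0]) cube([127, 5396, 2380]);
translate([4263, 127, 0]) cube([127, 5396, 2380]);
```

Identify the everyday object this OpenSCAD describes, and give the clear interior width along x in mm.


A single room. The interior width is 4136 mm.

Four walls enclosing a rectangle with a door in the front wall — a room. Outside width 4390 minus two 127 mm walls gives 4136 mm.


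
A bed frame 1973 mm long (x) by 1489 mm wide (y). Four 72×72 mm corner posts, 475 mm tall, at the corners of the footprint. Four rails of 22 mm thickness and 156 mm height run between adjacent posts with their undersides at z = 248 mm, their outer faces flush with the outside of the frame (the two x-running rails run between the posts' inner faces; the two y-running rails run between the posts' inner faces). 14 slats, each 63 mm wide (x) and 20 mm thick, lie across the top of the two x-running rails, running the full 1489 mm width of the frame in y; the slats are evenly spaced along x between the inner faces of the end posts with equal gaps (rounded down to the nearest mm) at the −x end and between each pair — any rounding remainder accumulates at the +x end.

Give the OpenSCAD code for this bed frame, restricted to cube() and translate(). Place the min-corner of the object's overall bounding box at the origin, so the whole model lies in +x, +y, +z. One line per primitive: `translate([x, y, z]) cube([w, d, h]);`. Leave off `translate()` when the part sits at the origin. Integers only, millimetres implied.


// slat z = rail_z + rail_h = 248 + 156 = 404
// slat gap = ⌊(1829 − 14·63) / 15⌋ = 63
cube([72, 72, 475]);
translate([0, 1417, 0]) cube([72, 72, 475]);
translate([1901, 0, 0]) cube([72, 72, 475]);
translate([1901, 1417, 0]) cube([72, 72, 475]);
translate([72, 0, 248]) cube([1829, 22, 156]);
translate([72, 1467, 248]) cube([1829, 22, 156]);
translate([0, 72, 248]) cube([22, 1345, 156]);
translate([1951, 72, 248]) cube([22, 1345, 156]);
translate([135, 0, 404]) cube([63, 1489, 20]);
translate([261, 0, 404]) cube([63, 1489, 20]);
translate([387, 0, 404]) cube([63, 1489, 20]);
translate([513, 0, 404]) cube([63, 1489, 20]);
translate([639, 0, 404]) cube([63, 1489, 20]);
translate([765, 0, 404]) cube([63, 1489, 20]);
translate([891, 0, 404]) cube([63, 1489, 20]);
translate([1017, 0, 404]) cube([63, 1489, 20]);
translate([1143, 0, 404]) cube([63, 1489, 20]);
translate([1269, 0, 404]) cube([63, 1489, 20]);
translate([1395, 0, 404]) cube([63, 1489, 20]);
translate([1521, 0, 404]) cube([63, 1489, 20]);
translate([1647, 0, 404]) cube([63, 1489, 20]);
translate([1773, 0, 404]) cube([63, 1489, 20]);


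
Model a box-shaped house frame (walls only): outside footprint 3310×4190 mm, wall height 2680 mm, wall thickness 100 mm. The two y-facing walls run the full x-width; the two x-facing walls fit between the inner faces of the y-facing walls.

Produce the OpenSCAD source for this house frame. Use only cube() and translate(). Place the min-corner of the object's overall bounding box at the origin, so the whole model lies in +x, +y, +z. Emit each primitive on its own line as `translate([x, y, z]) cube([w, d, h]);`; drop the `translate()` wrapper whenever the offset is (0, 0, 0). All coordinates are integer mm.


cube([3310, 100, 2680]);
translate([0, 4090, 0]) cube([3310, 100, 2680]);
translate([0, 100, 0]) cube([100, 3990, 2680]);
translate([3210, 100, 0]) cube([100, 3990, 2680]);


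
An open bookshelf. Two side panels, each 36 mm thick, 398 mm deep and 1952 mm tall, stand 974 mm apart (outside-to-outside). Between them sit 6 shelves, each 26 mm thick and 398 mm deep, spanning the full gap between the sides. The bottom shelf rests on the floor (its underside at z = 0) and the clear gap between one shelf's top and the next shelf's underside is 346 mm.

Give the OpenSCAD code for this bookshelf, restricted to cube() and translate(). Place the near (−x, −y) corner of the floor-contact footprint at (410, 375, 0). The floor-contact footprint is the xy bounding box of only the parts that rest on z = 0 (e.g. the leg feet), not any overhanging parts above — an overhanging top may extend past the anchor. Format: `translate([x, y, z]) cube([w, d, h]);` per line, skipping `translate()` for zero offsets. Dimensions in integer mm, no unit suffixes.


translate([410, 375, 0]) cube([36, 398, 1952]);
translate([1348, 375, 0]) cube([36, 398, 1952]);
translate([446, 375, 0]) cube([902, 398, 26]);
translate([446, 375, 372]) cube([902, 398, 26]);
translate([446, 375, 744]) cube([902, 398, 26]);
translate([446, 375, 1116]) cube([902, 398, 26]);
translate([446, 375, 1488]) cube([902, 398, 26]);
translate([446, 375, 1860]) cube([902, 398, 26]);


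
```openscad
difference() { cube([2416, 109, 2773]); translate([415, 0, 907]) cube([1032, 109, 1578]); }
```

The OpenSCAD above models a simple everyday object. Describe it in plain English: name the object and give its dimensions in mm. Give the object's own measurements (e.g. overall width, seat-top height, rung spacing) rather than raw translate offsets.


A wall 2416 mm long (x), 109 mm thick (y), 2773 mm tall, with a rectangular window opening cut through it. The opening is 1032 mm wide and 1578 mm tall; its sill is at z = 907 mm and its near (−x) edge is 415 mm from the wall's −x end. The opening passes through the full wall thickness.


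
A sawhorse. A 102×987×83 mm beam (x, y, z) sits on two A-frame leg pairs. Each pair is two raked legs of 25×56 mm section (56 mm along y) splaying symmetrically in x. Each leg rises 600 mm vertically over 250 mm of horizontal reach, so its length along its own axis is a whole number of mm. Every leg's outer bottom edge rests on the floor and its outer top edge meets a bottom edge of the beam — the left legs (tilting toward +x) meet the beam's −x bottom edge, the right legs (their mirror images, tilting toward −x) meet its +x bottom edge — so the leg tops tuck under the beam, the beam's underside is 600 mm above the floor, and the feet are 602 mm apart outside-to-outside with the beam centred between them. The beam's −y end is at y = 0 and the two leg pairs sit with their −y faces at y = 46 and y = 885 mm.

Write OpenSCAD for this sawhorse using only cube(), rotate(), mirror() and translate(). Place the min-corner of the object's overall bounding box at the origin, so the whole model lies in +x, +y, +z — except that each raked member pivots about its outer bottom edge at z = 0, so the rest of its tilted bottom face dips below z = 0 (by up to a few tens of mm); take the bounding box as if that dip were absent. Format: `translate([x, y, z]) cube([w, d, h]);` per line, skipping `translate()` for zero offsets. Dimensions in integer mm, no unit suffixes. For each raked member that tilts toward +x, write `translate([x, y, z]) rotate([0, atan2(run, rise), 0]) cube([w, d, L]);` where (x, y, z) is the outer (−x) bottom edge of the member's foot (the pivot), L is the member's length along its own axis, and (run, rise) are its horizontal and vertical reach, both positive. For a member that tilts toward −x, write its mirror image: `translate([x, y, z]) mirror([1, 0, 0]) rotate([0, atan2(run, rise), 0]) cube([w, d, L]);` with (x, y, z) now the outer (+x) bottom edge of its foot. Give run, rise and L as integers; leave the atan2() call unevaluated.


// leg length = √(250² + 600²) = 650
// right-leg outer foot x = 2·250 + 102 = 602
// beam min-corner = (250, 0, 600)
translate([250, 0, 600]) cube([102, 987, 83]);
translate([0, 46, 0]) rotate([0, atan2(250, 600), 0]) cube([25, 56, 650]);
translate([602, 46, 0]) mirror([1, 0, 0]) rotate([0, atan2(250, 600), 0]) cube([25, 56, 650]);
translate([0, 885, 0]) rotate([0, atan2(250, 600), 0]) cube([25, 56, 650]);
translate([602, 885, 0]) mirror([1, 0, 0]) rotate([0, atan2(250, 600), 0]) cube([25, 56, 650]);


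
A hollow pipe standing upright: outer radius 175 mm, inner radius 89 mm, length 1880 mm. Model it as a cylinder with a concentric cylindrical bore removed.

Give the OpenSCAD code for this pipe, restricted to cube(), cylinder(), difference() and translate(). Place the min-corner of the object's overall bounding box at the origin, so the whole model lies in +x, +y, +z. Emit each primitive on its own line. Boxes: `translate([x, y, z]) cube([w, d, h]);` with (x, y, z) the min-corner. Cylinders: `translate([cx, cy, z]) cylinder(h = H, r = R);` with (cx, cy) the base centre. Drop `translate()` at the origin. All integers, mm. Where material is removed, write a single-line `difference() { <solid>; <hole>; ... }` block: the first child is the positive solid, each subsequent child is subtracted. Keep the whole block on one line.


difference() { translate([175, 175, 0]) cylinder(h = 1880, r = 175); translate([175, 175, 0]) cylinder(h = 1880, r = 89); }


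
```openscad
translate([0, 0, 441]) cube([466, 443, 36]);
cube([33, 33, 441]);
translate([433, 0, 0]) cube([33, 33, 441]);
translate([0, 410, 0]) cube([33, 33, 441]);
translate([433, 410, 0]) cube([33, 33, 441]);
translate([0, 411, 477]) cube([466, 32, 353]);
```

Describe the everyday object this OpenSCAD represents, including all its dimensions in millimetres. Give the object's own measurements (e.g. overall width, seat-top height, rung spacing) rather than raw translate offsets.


A chair. The seat is a 466×443×36 mm slab with its top at z = 477 mm, on four 33×33 mm corner legs (flush with the seat edges, standing on z = 0). A flat backrest 32 mm thick, 353 mm tall, spans the full seat width and rises from the seat top along its +y edge, rear face flush with the rear of the seat.


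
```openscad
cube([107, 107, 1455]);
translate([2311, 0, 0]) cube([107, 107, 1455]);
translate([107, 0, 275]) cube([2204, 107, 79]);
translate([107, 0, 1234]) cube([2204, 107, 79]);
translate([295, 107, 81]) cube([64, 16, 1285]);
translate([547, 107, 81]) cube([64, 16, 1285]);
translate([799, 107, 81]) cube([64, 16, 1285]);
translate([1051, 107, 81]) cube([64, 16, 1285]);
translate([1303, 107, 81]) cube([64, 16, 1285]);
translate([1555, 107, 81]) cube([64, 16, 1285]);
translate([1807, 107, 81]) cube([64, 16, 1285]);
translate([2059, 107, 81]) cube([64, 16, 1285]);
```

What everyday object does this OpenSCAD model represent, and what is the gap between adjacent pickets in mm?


A fence section. The picket gap is 188 mm.

Two posts, two rails, 8 pickets — a fence section. Span 2204 mm holds 8 pickets of 64 mm with 9 equal gaps: ⌊(2204 − 8·64) / 9⌋ = 188 mm.


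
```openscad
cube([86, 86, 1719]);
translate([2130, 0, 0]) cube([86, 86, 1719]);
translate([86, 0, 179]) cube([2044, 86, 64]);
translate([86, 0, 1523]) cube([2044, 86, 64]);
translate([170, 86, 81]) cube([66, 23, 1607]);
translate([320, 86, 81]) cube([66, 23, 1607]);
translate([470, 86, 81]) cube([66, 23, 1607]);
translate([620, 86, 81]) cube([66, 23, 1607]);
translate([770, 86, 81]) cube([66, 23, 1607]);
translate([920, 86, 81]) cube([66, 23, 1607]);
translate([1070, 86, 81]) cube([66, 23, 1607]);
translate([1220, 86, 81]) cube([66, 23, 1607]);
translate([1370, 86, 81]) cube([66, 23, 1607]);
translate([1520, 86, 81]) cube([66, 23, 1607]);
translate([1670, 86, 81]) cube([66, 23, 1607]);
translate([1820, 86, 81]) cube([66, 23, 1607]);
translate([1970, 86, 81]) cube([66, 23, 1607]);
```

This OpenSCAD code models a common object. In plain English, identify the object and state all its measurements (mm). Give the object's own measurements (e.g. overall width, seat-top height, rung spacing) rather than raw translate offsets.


A fence section. Two 86×86 mm posts, 1719 mm tall, stand on the floor with a clear span of 2044 mm between their inner faces. Two horizontal rails of 86×64 mm section span the gap between the posts with their undersides at z = 179 mm and z = 1523 mm, flush with the posts' −y face. 13 pickets, each 66 mm wide, 23 mm thick and 1607 mm tall, are fixed to the +y face of the rails with their bottoms at z = 81 mm, spaced across the span with a 84 mm gap after the −x post and between neighbouring pickets, with 94 mm left before the +x post.


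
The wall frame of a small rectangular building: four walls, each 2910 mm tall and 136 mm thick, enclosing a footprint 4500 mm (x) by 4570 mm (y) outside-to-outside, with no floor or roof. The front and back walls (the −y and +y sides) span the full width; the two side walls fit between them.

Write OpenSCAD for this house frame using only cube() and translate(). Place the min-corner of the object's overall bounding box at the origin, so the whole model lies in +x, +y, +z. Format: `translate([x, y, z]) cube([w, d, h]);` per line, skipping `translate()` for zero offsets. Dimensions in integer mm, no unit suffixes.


cube([4500, 136, 2910]);
translate([0, 4434, 0]) cube([4500, 136, 2910]);
translate([0, 136, 0]) cube([136, 4298, 2910]);
translate([4364, 136, 0]) cube([136, 4298, 2910]);


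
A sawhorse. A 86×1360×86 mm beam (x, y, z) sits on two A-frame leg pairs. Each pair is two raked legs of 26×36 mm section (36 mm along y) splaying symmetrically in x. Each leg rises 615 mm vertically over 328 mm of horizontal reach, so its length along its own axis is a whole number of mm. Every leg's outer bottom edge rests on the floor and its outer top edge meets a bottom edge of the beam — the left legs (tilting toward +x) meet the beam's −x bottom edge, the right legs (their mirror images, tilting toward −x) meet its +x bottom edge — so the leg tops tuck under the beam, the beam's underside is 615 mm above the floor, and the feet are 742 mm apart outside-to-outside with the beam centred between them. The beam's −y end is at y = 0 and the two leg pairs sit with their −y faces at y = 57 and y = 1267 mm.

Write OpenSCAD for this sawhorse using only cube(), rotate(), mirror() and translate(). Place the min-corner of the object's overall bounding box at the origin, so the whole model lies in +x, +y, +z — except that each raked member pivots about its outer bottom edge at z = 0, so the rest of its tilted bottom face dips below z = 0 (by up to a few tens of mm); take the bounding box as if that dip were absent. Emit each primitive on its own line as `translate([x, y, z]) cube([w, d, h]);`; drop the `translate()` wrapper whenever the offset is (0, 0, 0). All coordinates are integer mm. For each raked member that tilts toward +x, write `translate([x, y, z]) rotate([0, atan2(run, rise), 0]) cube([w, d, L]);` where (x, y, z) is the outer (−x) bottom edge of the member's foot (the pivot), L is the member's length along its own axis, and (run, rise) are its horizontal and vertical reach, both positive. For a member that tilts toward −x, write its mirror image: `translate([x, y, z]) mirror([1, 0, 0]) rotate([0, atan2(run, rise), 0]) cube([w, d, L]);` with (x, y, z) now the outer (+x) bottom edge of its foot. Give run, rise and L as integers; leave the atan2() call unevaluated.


translate([328, 0, 615]) cube([86, 1360, 86]);
translate([0, 57, 0]) rotate([0, atan2(328, 615), 0]) cube([26, 36, 697]);
translate([742, 57, 0]) mirror([1, 0, 0]) rotate([0, atan2(328, 615), 0]) cube([26, 36, 697]);
translate([0, 1267, 0]) rotate([0, atan2(328, 615), 0]) cube([26, 36, 697]);
translate([742, 1267, 0]) mirror([1, 0, 0]) rotate([0, atan2(328, 615), 0]) cube([26, 36, 697]);


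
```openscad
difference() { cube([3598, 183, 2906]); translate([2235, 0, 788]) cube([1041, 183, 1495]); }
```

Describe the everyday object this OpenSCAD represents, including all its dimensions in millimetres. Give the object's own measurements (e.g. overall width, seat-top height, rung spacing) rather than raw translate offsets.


A wall 3598 mm long (x), 183 mm thick (y), 2906 mm tall, with a rectangular window opening cut through it. The opening is 1041 mm wide and 1495 mm tall; its sill is at z = 788 mm and its near (−x) edge is 2235 mm from the wall's −x end. The opening passes through the full wall thickness.


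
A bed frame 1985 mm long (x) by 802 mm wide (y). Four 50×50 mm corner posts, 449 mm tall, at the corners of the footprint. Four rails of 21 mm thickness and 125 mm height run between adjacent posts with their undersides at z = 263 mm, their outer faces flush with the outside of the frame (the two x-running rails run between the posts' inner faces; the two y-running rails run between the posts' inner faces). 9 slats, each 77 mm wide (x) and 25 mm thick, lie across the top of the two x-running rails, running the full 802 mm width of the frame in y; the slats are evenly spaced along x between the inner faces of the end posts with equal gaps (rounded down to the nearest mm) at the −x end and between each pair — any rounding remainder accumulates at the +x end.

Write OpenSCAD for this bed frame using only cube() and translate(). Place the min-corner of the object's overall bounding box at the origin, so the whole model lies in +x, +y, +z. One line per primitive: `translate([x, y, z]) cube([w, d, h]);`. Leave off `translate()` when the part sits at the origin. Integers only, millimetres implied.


cube([50, 50, 449]);
translate([0, 752, 0]) cube([50, 50, 449]);
translate([1935, 0, 0]) cube([50, 50, 449]);
translate([1935, 752, 0]) cube([50, 50, 449]);
translate([50, 0, 263]) cube([1885, 21, 125]);
translate([50, 781, 263]) cube([1885, 21, 125]);
translate([0, 50, 263]) cube([21, 702, 125]);
translate([1964, 50, 263]) cube([21, 702, 125]);
translate([169, 0, 388]) cube([77, 802, 25]);
translate([365, 0, 388]) cube([77, 802, 25]);
translate([561, 0, 388]) cube([77, 802, 25]);
translate([757, 0, 388]) cube([77, 802, 25]);
translate([953, 0, 388]) cube([77, 802, 25]);
translate([1149, 0, 388]) cube([77, 802, 25]);
translate([1345, 0, 388]) cube([77, 802, 25]);
translate([1541, 0, 388]) cube([77, 802, 25]);
translate([1737, 0, 388]) cube([77, 802, 25]);


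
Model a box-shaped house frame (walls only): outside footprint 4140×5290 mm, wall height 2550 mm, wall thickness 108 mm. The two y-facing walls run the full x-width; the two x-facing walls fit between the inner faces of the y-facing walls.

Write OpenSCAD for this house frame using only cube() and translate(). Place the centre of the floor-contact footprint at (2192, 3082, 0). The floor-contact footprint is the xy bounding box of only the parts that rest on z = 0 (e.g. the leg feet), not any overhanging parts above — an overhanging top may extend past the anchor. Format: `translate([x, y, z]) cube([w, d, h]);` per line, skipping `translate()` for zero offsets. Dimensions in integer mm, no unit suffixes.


translate([122, 437, 0]) cube([4140, 108, 2550]);
translate([122, 5619, 0]) cube([4140, 108, 2550]);
translate([122, 545, 0]) cube([108, 5074, 2550]);
translate([4154, 545, 0]) cube([108, 5074, 2550]);


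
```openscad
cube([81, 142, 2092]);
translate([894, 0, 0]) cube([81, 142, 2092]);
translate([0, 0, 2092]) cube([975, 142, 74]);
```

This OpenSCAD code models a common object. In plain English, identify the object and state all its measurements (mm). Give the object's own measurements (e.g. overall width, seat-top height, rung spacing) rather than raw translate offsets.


A door frame. The clear opening is 813 mm wide and 2092 mm high. Two 81 mm wide jambs, 142 mm deep, stand either side of the opening from the floor to the top of the opening. A 74 mm thick head sits across the top of both jambs, spanning the full outside width of the frame.


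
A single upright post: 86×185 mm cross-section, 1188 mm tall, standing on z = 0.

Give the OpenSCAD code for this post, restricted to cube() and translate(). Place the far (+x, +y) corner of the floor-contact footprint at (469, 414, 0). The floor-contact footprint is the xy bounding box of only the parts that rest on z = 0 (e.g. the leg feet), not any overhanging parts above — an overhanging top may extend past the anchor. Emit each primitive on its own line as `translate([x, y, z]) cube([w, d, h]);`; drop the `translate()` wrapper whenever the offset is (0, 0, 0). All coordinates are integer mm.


translate([383, 229, 0]) cube([86, 185, 1188]);


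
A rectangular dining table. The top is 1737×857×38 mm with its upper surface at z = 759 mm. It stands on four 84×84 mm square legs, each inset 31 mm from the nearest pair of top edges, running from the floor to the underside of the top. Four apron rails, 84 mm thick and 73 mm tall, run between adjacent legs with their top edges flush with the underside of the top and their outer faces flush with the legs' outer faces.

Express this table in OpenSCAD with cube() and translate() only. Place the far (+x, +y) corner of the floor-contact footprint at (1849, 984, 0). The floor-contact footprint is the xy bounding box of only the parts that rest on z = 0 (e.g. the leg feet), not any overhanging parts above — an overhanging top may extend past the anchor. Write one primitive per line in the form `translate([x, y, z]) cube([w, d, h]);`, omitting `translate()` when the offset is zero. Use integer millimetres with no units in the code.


translate([143, 158, 721]) cube([1737, 857, 38]);
translate([174, 189, 0]) cube([84, 84, 721]);
translate([1765, 189, 0]) cube([84, 84, 721]);
translate([174, 900, 0]) cube([84, 84, 721]);
translate([1765, 900, 0]) cube([84, 84, 721]);
translate([258, 189, 648]) cube([1507, 84, 73]);
translate([258, 900, 648]) cube([1507, 84, 73]);
translate([174, 273, 648]) cube([84, 627, 73]);
translate([1765, 273, 648]) cube([84, 627, 73]);


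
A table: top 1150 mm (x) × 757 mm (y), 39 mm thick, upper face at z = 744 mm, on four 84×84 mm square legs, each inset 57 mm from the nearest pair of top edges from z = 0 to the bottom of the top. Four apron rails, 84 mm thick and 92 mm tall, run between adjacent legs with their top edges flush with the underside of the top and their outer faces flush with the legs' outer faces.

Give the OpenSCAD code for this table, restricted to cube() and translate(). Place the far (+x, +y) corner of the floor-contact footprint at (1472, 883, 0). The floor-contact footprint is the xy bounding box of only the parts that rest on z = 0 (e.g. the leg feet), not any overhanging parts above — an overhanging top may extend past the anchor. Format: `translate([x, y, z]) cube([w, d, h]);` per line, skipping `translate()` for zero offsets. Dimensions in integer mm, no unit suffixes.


translate([379, 183, 705]) cube([1150, 757, 39]);
translate([436, 240, 0]) cube([84, 84, 705]);
translate([1388, 240, 0]) cube([84, 84, 705]);
translate([436, 799, 0]) cube([84, 84, 705]);
translate([1388, 799, 0]) cube([84, 84, 705]);
translate([520, 240, 613]) cube([868, 84, 92]);
translate([520, 799, 613]) cube([868, 84, 92]);
translate([436, 324, 613]) cube([84, 475, 92]);
translate([1388, 324, 613]) cube([84, 475, 92]);


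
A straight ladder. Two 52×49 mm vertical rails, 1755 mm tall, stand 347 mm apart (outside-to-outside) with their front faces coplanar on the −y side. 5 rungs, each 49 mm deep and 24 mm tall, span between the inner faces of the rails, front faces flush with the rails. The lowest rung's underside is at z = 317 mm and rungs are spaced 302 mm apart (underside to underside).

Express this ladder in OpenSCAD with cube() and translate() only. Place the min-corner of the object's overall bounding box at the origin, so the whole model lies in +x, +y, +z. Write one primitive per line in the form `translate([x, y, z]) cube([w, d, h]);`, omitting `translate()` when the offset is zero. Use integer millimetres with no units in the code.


cube([52, 49, 1755]);
translate([295, 0, 0]) cube([52, 49, 1755]);
translate([52, 0, 317]) cube([243, 49, 24]);
translate([52, 0, 619]) cube([243, 49, 24]);
translate([52, 0, 921]) cube([243, 49, 24]);
translate([52, 0, 1223]) cube([243, 49, 24]);
translate([52, 0, 1525]) cube([243, 49, 24]);


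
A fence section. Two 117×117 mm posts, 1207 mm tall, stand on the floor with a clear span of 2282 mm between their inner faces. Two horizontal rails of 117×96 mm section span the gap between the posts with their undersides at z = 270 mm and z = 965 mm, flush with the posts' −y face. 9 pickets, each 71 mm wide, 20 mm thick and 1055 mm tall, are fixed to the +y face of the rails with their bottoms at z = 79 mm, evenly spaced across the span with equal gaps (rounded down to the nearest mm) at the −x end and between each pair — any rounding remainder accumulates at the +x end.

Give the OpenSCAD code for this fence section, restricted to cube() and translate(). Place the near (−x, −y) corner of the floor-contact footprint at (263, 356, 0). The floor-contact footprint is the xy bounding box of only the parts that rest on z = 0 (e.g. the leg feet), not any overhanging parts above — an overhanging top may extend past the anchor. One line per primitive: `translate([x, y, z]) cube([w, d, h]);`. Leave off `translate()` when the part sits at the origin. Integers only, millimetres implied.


translate([263, 356, 0]) cube([117, 117, 1207]);
translate([2662, 356, 0]) cube([117, 117, 1207]);
translate([380, 356, 270]) cube([2282, 117, 96]);
translate([380, 356, 965]) cube([2282, 117, 96]);
translate([544, 473, 79]) cube([71, 20, 1055]);
translate([779, 473, 79]) cube([71, 20, 1055]);
translate([1014, 473, 79]) cube([71, 20, 1055]);
translate([1249, 473, 79]) cube([71, 20, 1055]);
translate([1484, 473, 79]) cube([71, 20, 1055]);
translate([1719, 473, 79]) cube([71, 20, 1055]);
translate([1954, 473, 79]) cube([71, 20, 1055]);
translate([2189, 473, 79]) cube([71, 20, 1055]);
translate([2424, 473, 79]) cube([71, 20, 1055]);


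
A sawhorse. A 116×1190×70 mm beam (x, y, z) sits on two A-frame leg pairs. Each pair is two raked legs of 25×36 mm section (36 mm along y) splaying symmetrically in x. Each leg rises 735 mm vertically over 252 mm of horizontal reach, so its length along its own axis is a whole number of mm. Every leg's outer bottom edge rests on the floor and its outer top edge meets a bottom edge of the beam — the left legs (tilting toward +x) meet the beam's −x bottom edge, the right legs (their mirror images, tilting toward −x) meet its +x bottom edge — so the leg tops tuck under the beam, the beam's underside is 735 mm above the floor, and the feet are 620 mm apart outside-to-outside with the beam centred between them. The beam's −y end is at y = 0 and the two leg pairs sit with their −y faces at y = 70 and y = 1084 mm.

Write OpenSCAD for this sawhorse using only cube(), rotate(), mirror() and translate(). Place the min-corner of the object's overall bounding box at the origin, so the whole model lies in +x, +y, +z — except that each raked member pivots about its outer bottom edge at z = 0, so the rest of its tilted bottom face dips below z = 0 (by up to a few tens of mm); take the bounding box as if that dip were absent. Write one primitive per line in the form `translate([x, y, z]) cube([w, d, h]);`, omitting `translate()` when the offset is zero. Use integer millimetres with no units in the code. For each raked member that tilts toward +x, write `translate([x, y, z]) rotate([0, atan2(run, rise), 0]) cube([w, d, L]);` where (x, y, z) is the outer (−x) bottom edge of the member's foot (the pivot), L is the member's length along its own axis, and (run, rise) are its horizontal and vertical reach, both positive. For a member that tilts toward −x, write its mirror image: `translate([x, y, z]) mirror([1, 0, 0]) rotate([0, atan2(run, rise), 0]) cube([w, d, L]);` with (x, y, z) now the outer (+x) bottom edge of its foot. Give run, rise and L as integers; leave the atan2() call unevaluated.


translate([252, 0, 735]) cube([116, 1190, 70]);
translate([0, 70, 0]) rotate([0, atan2(252, 735), 0]) cube([25, 36, 777]);
translate([620, 70, 0]) mirror([1, 0, 0]) rotate([0, atan2(252, 735), 0]) cube([25, 36, 777]);
translate([0, 1084, 0]) rotate([0, atan2(252, 735), 0]) cube([25, 36, 777]);
translate([620, 1084, 0]) mirror([1, 0, 0]) rotate([0, atan2(252, 735), 0]) cube([25, 36, 777]);


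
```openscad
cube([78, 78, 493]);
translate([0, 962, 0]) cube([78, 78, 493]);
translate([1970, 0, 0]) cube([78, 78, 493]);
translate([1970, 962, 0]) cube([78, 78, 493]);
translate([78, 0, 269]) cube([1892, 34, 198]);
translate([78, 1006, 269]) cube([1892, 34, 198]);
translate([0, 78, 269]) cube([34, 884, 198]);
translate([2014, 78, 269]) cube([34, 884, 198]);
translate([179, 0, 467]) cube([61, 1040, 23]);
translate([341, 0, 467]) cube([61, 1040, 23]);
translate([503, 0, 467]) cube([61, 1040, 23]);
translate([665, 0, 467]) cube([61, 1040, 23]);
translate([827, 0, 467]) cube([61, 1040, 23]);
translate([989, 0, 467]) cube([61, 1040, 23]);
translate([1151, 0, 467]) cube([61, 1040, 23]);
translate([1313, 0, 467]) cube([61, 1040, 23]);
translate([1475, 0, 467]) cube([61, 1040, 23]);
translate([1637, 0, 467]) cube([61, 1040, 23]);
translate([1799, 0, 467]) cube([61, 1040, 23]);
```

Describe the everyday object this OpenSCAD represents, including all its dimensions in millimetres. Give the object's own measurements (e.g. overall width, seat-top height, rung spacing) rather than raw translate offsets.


A bed frame 2048 mm long (x) by 1040 mm wide (y). Four 78×78 mm corner posts, 493 mm tall, at the corners of the footprint. Four rails of 34 mm thickness and 198 mm height run between adjacent posts with their undersides at z = 269 mm, their outer faces flush with the outside of the frame (the two x-running rails run between the posts' inner faces; the two y-running rails run between the posts' inner faces). 11 slats, each 61 mm wide (x) and 23 mm thick, lie across the top of the two x-running rails, running the full 1040 mm width of the frame in y; along x they sit between the end posts with a 101 mm gap after the −x posts and between neighbouring slats, leaving 110 mm before the +x posts.


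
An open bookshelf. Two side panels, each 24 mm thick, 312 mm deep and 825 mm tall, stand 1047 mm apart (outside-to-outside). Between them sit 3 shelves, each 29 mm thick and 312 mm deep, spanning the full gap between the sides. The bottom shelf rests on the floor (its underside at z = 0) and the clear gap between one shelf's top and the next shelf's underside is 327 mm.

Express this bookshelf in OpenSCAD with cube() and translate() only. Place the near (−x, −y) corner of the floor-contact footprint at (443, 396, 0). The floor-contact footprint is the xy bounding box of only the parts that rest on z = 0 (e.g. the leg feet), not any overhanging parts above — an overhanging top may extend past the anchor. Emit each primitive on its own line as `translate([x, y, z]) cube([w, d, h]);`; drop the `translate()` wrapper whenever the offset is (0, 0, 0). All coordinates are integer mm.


translate([443, 396, 0]) cube([24, 312, 825]);
translate([1466, 396, 0]) cube([24, 312, 825]);
translate([467, 396, 0]) cube([999, 312, 29]);
translate([467, 396, 356]) cube([999, 312, 29]);
translate([467, 396, 712]) cube([999, 312, 29]);


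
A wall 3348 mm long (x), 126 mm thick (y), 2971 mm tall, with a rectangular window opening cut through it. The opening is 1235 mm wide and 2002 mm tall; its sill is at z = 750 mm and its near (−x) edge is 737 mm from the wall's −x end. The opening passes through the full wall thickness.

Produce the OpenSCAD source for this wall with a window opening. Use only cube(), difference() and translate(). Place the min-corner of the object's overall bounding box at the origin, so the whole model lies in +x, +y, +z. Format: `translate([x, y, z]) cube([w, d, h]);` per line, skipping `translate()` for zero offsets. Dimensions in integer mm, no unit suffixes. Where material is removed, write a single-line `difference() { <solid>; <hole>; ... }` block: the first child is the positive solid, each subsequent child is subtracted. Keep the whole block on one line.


difference() { cube([3348, 126, 2971]); translate([737, 0, 750]) cube([1235, 126, 2002]); }


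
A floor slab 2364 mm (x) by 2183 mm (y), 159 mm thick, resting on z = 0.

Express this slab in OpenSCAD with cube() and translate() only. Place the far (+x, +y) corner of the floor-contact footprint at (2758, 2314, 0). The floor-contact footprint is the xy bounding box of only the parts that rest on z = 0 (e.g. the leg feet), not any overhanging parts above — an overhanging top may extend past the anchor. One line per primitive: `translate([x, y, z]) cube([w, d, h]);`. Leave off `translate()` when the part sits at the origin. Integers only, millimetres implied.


translate([394, 131, 0]) cube([2364, 2183, 159]);


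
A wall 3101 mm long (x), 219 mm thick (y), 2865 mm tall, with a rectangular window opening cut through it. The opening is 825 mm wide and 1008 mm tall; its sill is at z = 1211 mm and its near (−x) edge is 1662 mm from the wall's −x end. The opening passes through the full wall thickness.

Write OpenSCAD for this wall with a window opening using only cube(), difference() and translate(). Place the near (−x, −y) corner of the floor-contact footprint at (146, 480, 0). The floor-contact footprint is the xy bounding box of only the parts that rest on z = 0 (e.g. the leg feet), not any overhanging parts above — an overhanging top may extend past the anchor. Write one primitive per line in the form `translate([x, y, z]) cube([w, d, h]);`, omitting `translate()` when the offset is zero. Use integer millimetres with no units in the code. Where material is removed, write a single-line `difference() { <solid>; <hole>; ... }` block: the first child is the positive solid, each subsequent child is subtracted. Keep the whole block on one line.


difference() { translate([146, 480, 0]) cube([3101, 219, 2865]); translate([1808, 480, 1211]) cube([825, 219, 1008]); }


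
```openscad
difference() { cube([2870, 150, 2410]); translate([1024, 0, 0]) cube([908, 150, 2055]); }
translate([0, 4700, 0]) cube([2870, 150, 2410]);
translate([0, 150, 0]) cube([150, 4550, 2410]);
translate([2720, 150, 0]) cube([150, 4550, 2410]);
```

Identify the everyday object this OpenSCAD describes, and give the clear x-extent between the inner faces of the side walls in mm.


A single room. The interior width is 2570 mm.

Four walls enclosing a rectangle with a door in the front wall — a room. Outside width 2870 minus two 150 mm walls gives 2570 mm.


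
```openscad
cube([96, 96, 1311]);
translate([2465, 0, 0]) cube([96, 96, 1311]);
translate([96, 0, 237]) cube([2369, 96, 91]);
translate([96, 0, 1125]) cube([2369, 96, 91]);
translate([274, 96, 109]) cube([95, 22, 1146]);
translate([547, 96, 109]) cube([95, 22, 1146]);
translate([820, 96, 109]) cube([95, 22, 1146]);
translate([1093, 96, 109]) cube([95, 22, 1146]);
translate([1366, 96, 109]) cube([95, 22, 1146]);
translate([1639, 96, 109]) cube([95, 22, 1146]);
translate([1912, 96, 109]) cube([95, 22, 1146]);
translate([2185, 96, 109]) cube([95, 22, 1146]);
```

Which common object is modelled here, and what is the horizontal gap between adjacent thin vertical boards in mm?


A fence section. The picket gap is 178 mm.

Two posts, two rails, 8 pickets — a fence section. Span 2369 mm holds 8 pickets of 95 mm with 9 equal gaps: ⌊(2369 − 8·95) / 9⌋ = 178 mm.


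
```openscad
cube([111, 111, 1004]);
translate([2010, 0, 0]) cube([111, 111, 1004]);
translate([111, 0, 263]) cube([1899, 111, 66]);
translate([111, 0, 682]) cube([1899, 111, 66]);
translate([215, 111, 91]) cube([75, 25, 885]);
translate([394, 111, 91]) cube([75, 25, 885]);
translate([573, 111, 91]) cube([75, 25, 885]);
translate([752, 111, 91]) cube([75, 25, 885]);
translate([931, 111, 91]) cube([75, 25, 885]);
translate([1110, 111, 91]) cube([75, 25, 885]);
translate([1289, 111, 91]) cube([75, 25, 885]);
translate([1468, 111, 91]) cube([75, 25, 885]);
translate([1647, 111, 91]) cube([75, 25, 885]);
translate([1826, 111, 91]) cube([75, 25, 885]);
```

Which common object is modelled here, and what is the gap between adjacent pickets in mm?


A fence section. The picket gap is 104 mm.

Two posts, two rails, 10 pickets — a fence section. Span 1899 mm holds 10 pickets of 75 mm with 11 equal gaps: ⌊(1899 − 10·75) / 11⌋ = 104 mm.


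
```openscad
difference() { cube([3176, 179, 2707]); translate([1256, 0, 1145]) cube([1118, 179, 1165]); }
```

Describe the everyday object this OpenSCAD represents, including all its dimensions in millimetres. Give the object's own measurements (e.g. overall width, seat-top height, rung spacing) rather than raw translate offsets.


A wall 3176 mm long (x), 179 mm thick (y), 2707 mm tall, with a rectangular window opening cut through it. The opening is 1118 mm wide and 1165 mm tall; its sill is at z = 1145 mm and its near (−x) edge is 1256 mm from the wall's −x end. The opening passes through the full wall thickness.


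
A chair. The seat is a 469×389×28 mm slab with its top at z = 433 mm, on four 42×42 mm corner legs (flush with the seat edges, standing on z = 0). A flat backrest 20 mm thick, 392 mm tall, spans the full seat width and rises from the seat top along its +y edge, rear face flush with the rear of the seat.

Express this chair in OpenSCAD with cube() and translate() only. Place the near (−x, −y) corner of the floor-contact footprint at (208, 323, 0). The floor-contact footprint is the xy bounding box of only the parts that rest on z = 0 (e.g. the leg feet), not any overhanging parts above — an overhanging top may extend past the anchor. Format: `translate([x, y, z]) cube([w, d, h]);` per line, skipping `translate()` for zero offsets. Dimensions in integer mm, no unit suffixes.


// leg_h = 433 - 28 = 405
translate([208, 323, 405]) cube([469, 389, 28]);
translate([208, 323, 0]) cube([42, 42, 405]);
translate([635, 323, 0]) cube([42, 42, 405]);
translate([208, 670, 0]) cube([42, 42, 405]);
translate([635, 670, 0]) cube([42, 42, 405]);
translate([208, 692, 433]) cube([469, 20, 392]);


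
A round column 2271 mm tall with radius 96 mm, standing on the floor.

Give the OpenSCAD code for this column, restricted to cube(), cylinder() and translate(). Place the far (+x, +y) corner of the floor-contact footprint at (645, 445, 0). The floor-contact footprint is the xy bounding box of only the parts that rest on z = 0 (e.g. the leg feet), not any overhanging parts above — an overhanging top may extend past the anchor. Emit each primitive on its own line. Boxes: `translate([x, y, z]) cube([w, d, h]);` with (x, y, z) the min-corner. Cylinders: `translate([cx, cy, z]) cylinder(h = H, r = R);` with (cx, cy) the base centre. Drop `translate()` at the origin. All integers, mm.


translate([549, 349, 0]) cylinder(h = 2271, r = 96);


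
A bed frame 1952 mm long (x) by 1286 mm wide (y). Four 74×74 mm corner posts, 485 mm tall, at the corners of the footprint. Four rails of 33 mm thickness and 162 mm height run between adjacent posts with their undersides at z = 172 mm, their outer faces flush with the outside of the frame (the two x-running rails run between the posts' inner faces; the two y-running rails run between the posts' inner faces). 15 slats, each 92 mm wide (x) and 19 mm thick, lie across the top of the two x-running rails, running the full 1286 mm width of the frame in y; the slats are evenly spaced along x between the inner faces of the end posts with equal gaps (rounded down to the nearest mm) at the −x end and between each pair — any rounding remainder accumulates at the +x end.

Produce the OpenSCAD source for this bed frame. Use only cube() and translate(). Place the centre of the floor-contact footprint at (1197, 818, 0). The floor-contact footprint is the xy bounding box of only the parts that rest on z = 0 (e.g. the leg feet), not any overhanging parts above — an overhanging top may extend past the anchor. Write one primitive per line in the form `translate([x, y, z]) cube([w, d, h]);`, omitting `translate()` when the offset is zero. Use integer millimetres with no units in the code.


translate([221, 175, 0]) cube([74, 74, 485]);
translate([221, 1387, 0]) cube([74, 74, 485]);
translate([2099, 175, 0]) cube([74, 74, 485]);
translate([2099, 1387, 0]) cube([74, 74, 485]);
translate([295, 175, 172]) cube([1804, 33, 162]);
translate([295, 1428, 172]) cube([1804, 33, 162]);
translate([221, 249, 172]) cube([33, 1138, 162]);
translate([2140, 249, 172]) cube([33, 1138, 162]);
translate([321, 175, 334]) cube([92, 1286, 19]);
translate([439, 175, 334]) cube([92, 1286, 19]);
translate([557, 175, 334]) cube([92, 1286, 19]);
translate([675, 175, 334]) cube([92, 1286, 19]);
translate([793, 175, 334]) cube([92, 1286, 19]);
translate([911, 175, 334]) cube([92, 1286, 19]);
translate([1029, 175, 334]) cube([92, 1286, 19]);
translate([1147, 175, 334]) cube([92, 1286, 19]);
translate([1265, 175, 334]) cube([92, 1286, 19]);
translate([1383, 175, 334]) cube([92, 1286, 19]);
translate([1501, 175, 334]) cube([92, 1286, 19]);
translate([1619, 175, 334]) cube([92, 1286, 19]);
translate([1737, 175, 334]) cube([92, 1286, 19]);
translate([1855, 175, 334]) cube([92, 1286, 19]);
translate([1973, 175, 334]) cube([92, 1286, 19]);
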